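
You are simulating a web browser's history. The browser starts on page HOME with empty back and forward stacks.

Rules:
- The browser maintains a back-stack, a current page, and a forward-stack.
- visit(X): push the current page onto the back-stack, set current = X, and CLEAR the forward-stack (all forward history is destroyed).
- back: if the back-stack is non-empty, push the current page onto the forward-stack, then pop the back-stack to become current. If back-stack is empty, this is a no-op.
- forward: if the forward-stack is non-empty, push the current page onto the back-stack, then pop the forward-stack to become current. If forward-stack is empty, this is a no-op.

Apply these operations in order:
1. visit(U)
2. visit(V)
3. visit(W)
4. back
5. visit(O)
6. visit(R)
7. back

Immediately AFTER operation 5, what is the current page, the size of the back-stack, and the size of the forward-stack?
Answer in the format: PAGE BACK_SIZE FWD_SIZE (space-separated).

After 1 (visit(U)): cur=U back=1 fwd=0
After 2 (visit(V)): cur=V back=2 fwd=0
After 3 (visit(W)): cur=W back=3 fwd=0
After 4 (back): cur=V back=2 fwd=1
After 5 (visit(O)): cur=O back=3 fwd=0

O 3 0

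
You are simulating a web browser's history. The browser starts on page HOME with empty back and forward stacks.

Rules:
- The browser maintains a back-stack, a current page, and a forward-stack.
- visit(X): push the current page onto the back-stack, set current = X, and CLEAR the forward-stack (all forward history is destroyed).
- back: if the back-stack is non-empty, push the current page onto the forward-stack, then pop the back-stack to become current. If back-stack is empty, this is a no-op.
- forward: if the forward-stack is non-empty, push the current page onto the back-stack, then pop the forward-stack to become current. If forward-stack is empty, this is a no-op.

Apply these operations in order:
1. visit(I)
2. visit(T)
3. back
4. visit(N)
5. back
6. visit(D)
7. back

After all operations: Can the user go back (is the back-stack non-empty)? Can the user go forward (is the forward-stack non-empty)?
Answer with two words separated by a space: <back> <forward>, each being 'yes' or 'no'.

Answer: yes yes

Derivation:
After 1 (visit(I)): cur=I back=1 fwd=0
After 2 (visit(T)): cur=T back=2 fwd=0
After 3 (back): cur=I back=1 fwd=1
After 4 (visit(N)): cur=N back=2 fwd=0
After 5 (back): cur=I back=1 fwd=1
After 6 (visit(D)): cur=D back=2 fwd=0
After 7 (back): cur=I back=1 fwd=1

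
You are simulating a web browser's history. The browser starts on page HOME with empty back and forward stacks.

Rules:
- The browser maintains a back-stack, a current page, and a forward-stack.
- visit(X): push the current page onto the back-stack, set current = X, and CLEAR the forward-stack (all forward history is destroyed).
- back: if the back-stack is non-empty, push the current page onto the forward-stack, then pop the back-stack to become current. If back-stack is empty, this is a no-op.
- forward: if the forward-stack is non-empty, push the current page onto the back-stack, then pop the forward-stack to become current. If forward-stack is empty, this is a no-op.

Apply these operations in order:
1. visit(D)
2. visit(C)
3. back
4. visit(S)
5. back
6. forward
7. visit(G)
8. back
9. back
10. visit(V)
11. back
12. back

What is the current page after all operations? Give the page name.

After 1 (visit(D)): cur=D back=1 fwd=0
After 2 (visit(C)): cur=C back=2 fwd=0
After 3 (back): cur=D back=1 fwd=1
After 4 (visit(S)): cur=S back=2 fwd=0
After 5 (back): cur=D back=1 fwd=1
After 6 (forward): cur=S back=2 fwd=0
After 7 (visit(G)): cur=G back=3 fwd=0
After 8 (back): cur=S back=2 fwd=1
After 9 (back): cur=D back=1 fwd=2
After 10 (visit(V)): cur=V back=2 fwd=0
After 11 (back): cur=D back=1 fwd=1
After 12 (back): cur=HOME back=0 fwd=2

Answer: HOME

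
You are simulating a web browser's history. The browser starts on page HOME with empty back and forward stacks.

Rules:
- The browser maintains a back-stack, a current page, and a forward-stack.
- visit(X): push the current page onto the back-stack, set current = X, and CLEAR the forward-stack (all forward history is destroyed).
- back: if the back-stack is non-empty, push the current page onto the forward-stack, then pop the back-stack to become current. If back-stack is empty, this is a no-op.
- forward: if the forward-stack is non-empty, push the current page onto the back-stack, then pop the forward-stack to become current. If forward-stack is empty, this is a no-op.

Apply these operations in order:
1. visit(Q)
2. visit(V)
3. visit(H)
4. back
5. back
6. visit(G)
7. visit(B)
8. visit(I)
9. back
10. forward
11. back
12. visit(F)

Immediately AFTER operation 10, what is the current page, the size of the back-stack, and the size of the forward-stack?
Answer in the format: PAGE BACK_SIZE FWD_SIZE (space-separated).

After 1 (visit(Q)): cur=Q back=1 fwd=0
After 2 (visit(V)): cur=V back=2 fwd=0
After 3 (visit(H)): cur=H back=3 fwd=0
After 4 (back): cur=V back=2 fwd=1
After 5 (back): cur=Q back=1 fwd=2
After 6 (visit(G)): cur=G back=2 fwd=0
After 7 (visit(B)): cur=B back=3 fwd=0
After 8 (visit(I)): cur=I back=4 fwd=0
After 9 (back): cur=B back=3 fwd=1
After 10 (forward): cur=I back=4 fwd=0

I 4 0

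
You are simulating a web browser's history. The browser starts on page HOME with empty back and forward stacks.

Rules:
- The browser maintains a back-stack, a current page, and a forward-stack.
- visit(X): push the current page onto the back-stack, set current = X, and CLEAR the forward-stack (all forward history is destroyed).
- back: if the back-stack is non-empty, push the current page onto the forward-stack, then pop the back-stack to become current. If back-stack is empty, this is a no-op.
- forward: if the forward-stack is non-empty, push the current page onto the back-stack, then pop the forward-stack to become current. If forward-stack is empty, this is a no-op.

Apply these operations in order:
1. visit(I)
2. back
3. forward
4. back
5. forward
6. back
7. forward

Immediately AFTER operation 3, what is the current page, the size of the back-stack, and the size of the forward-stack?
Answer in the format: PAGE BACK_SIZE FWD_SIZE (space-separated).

After 1 (visit(I)): cur=I back=1 fwd=0
After 2 (back): cur=HOME back=0 fwd=1
After 3 (forward): cur=I back=1 fwd=0

I 1 0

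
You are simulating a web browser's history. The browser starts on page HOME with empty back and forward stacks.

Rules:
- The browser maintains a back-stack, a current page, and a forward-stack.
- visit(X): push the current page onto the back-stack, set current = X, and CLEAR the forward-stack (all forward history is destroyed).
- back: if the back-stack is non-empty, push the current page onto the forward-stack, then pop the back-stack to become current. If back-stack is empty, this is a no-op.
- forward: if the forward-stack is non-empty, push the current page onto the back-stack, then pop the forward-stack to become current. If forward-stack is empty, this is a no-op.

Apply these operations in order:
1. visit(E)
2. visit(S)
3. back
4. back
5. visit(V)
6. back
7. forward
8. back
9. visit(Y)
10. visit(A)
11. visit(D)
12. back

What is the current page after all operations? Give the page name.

After 1 (visit(E)): cur=E back=1 fwd=0
After 2 (visit(S)): cur=S back=2 fwd=0
After 3 (back): cur=E back=1 fwd=1
After 4 (back): cur=HOME back=0 fwd=2
After 5 (visit(V)): cur=V back=1 fwd=0
After 6 (back): cur=HOME back=0 fwd=1
After 7 (forward): cur=V back=1 fwd=0
After 8 (back): cur=HOME back=0 fwd=1
After 9 (visit(Y)): cur=Y back=1 fwd=0
After 10 (visit(A)): cur=A back=2 fwd=0
After 11 (visit(D)): cur=D back=3 fwd=0
After 12 (back): cur=A back=2 fwd=1

Answer: A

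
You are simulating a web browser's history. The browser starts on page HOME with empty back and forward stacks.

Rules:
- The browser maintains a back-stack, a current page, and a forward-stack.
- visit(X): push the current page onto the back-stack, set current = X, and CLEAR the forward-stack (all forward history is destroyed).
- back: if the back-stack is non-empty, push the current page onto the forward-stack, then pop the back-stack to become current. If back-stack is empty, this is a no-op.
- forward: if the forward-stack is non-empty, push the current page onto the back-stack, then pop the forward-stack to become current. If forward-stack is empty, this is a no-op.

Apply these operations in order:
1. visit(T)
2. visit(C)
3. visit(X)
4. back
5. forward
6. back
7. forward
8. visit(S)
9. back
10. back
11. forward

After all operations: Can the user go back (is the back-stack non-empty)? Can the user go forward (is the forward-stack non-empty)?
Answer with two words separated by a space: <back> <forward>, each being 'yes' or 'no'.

After 1 (visit(T)): cur=T back=1 fwd=0
After 2 (visit(C)): cur=C back=2 fwd=0
After 3 (visit(X)): cur=X back=3 fwd=0
After 4 (back): cur=C back=2 fwd=1
After 5 (forward): cur=X back=3 fwd=0
After 6 (back): cur=C back=2 fwd=1
After 7 (forward): cur=X back=3 fwd=0
After 8 (visit(S)): cur=S back=4 fwd=0
After 9 (back): cur=X back=3 fwd=1
After 10 (back): cur=C back=2 fwd=2
After 11 (forward): cur=X back=3 fwd=1

Answer: yes yes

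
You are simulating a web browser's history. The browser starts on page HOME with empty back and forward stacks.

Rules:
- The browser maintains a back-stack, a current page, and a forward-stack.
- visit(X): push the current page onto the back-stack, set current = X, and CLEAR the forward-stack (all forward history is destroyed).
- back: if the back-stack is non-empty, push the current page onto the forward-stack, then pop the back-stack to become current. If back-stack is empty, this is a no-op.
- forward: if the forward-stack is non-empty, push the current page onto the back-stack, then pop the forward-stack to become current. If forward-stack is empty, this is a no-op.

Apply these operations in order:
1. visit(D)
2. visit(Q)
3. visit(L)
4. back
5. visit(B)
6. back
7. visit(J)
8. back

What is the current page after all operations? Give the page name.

Answer: Q

Derivation:
After 1 (visit(D)): cur=D back=1 fwd=0
After 2 (visit(Q)): cur=Q back=2 fwd=0
After 3 (visit(L)): cur=L back=3 fwd=0
After 4 (back): cur=Q back=2 fwd=1
After 5 (visit(B)): cur=B back=3 fwd=0
After 6 (back): cur=Q back=2 fwd=1
After 7 (visit(J)): cur=J back=3 fwd=0
After 8 (back): cur=Q back=2 fwd=1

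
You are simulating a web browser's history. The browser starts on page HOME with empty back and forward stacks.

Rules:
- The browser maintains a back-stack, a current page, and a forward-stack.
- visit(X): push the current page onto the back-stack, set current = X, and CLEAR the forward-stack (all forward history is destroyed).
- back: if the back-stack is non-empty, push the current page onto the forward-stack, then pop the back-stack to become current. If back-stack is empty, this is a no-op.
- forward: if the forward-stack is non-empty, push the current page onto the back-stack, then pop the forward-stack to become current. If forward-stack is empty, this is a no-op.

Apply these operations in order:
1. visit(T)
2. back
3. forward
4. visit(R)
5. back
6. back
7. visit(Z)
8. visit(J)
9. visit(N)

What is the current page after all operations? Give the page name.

After 1 (visit(T)): cur=T back=1 fwd=0
After 2 (back): cur=HOME back=0 fwd=1
After 3 (forward): cur=T back=1 fwd=0
After 4 (visit(R)): cur=R back=2 fwd=0
After 5 (back): cur=T back=1 fwd=1
After 6 (back): cur=HOME back=0 fwd=2
After 7 (visit(Z)): cur=Z back=1 fwd=0
After 8 (visit(J)): cur=J back=2 fwd=0
After 9 (visit(N)): cur=N back=3 fwd=0

Answer: N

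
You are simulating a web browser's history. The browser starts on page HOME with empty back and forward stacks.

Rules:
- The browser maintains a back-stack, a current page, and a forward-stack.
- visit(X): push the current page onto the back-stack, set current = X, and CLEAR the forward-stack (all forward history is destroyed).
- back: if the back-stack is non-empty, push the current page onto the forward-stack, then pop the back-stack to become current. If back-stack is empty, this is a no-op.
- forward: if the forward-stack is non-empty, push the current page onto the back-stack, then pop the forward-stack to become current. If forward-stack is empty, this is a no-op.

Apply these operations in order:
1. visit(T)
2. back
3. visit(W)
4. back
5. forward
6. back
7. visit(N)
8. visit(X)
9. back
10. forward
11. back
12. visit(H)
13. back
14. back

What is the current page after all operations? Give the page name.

After 1 (visit(T)): cur=T back=1 fwd=0
After 2 (back): cur=HOME back=0 fwd=1
After 3 (visit(W)): cur=W back=1 fwd=0
After 4 (back): cur=HOME back=0 fwd=1
After 5 (forward): cur=W back=1 fwd=0
After 6 (back): cur=HOME back=0 fwd=1
After 7 (visit(N)): cur=N back=1 fwd=0
After 8 (visit(X)): cur=X back=2 fwd=0
After 9 (back): cur=N back=1 fwd=1
After 10 (forward): cur=X back=2 fwd=0
After 11 (back): cur=N back=1 fwd=1
After 12 (visit(H)): cur=H back=2 fwd=0
After 13 (back): cur=N back=1 fwd=1
After 14 (back): cur=HOME back=0 fwd=2

Answer: HOME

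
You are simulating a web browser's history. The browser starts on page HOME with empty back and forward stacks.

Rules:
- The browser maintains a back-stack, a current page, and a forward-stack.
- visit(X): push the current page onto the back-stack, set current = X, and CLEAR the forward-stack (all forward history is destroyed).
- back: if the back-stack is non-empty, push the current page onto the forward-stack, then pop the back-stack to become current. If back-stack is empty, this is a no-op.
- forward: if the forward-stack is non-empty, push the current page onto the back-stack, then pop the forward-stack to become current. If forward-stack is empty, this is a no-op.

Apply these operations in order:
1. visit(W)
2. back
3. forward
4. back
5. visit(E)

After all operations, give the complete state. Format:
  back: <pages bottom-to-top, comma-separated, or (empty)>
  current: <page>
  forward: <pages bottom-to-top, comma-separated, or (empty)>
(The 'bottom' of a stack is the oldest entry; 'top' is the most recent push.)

Answer: back: HOME
current: E
forward: (empty)

Derivation:
After 1 (visit(W)): cur=W back=1 fwd=0
After 2 (back): cur=HOME back=0 fwd=1
After 3 (forward): cur=W back=1 fwd=0
After 4 (back): cur=HOME back=0 fwd=1
After 5 (visit(E)): cur=E back=1 fwd=0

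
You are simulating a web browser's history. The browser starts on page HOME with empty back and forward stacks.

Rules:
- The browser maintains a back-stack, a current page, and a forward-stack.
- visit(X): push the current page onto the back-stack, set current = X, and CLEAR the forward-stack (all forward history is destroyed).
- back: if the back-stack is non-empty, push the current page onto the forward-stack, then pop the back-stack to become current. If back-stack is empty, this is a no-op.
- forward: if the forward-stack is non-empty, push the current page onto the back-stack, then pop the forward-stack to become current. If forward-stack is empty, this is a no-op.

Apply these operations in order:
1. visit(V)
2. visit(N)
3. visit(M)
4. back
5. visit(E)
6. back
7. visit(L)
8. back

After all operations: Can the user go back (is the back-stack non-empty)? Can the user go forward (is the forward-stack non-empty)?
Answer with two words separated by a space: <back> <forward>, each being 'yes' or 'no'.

After 1 (visit(V)): cur=V back=1 fwd=0
After 2 (visit(N)): cur=N back=2 fwd=0
After 3 (visit(M)): cur=M back=3 fwd=0
After 4 (back): cur=N back=2 fwd=1
After 5 (visit(E)): cur=E back=3 fwd=0
After 6 (back): cur=N back=2 fwd=1
After 7 (visit(L)): cur=L back=3 fwd=0
After 8 (back): cur=N back=2 fwd=1

Answer: yes yes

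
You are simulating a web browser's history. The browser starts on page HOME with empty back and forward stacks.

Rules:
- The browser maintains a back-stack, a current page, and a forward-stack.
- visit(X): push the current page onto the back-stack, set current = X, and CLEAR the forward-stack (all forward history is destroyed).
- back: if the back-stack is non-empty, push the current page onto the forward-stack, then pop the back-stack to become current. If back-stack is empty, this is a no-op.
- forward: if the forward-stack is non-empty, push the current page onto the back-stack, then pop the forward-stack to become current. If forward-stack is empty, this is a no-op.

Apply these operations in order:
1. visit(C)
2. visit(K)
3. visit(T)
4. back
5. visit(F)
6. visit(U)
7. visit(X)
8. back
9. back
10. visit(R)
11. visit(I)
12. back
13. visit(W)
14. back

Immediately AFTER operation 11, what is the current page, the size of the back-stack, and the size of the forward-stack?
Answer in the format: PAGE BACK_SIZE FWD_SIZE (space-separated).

After 1 (visit(C)): cur=C back=1 fwd=0
After 2 (visit(K)): cur=K back=2 fwd=0
After 3 (visit(T)): cur=T back=3 fwd=0
After 4 (back): cur=K back=2 fwd=1
After 5 (visit(F)): cur=F back=3 fwd=0
After 6 (visit(U)): cur=U back=4 fwd=0
After 7 (visit(X)): cur=X back=5 fwd=0
After 8 (back): cur=U back=4 fwd=1
After 9 (back): cur=F back=3 fwd=2
After 10 (visit(R)): cur=R back=4 fwd=0
After 11 (visit(I)): cur=I back=5 fwd=0

I 5 0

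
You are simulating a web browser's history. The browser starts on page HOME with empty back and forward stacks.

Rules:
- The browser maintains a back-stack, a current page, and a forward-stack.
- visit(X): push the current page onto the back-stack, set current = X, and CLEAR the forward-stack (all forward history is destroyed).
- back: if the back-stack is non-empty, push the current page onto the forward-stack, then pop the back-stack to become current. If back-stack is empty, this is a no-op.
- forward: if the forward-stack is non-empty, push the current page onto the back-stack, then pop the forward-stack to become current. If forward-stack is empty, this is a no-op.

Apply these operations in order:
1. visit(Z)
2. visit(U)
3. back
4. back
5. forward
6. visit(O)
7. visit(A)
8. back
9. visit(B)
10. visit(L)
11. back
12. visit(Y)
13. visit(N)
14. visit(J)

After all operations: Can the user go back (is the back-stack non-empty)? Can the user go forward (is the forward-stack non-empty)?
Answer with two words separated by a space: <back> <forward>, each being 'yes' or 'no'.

Answer: yes no

Derivation:
After 1 (visit(Z)): cur=Z back=1 fwd=0
After 2 (visit(U)): cur=U back=2 fwd=0
After 3 (back): cur=Z back=1 fwd=1
After 4 (back): cur=HOME back=0 fwd=2
After 5 (forward): cur=Z back=1 fwd=1
After 6 (visit(O)): cur=O back=2 fwd=0
After 7 (visit(A)): cur=A back=3 fwd=0
After 8 (back): cur=O back=2 fwd=1
After 9 (visit(B)): cur=B back=3 fwd=0
After 10 (visit(L)): cur=L back=4 fwd=0
After 11 (back): cur=B back=3 fwd=1
After 12 (visit(Y)): cur=Y back=4 fwd=0
After 13 (visit(N)): cur=N back=5 fwd=0
After 14 (visit(J)): cur=J back=6 fwd=0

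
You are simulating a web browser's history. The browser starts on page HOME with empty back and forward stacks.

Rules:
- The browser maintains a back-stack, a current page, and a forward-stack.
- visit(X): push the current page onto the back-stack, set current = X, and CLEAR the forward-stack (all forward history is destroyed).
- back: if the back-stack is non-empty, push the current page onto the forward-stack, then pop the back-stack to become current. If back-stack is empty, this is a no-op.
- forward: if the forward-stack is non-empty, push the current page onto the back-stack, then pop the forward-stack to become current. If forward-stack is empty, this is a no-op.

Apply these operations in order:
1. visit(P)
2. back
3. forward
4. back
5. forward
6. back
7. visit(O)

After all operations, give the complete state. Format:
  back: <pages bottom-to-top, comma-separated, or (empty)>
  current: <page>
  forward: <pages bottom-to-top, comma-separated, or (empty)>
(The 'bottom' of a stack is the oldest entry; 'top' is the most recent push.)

After 1 (visit(P)): cur=P back=1 fwd=0
After 2 (back): cur=HOME back=0 fwd=1
After 3 (forward): cur=P back=1 fwd=0
After 4 (back): cur=HOME back=0 fwd=1
After 5 (forward): cur=P back=1 fwd=0
After 6 (back): cur=HOME back=0 fwd=1
After 7 (visit(O)): cur=O back=1 fwd=0

Answer: back: HOME
current: O
forward: (empty)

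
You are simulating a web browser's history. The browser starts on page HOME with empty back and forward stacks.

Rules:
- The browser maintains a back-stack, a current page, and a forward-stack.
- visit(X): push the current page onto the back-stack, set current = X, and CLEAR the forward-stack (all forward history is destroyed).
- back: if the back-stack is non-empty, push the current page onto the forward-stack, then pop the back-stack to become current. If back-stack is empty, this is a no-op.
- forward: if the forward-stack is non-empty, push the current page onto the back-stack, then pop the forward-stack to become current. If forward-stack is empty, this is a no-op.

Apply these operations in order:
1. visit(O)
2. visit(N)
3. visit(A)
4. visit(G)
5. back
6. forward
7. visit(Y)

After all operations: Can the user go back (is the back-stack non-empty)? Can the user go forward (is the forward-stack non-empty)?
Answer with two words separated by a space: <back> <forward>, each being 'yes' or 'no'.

Answer: yes no

Derivation:
After 1 (visit(O)): cur=O back=1 fwd=0
After 2 (visit(N)): cur=N back=2 fwd=0
After 3 (visit(A)): cur=A back=3 fwd=0
After 4 (visit(G)): cur=G back=4 fwd=0
After 5 (back): cur=A back=3 fwd=1
After 6 (forward): cur=G back=4 fwd=0
After 7 (visit(Y)): cur=Y back=5 fwd=0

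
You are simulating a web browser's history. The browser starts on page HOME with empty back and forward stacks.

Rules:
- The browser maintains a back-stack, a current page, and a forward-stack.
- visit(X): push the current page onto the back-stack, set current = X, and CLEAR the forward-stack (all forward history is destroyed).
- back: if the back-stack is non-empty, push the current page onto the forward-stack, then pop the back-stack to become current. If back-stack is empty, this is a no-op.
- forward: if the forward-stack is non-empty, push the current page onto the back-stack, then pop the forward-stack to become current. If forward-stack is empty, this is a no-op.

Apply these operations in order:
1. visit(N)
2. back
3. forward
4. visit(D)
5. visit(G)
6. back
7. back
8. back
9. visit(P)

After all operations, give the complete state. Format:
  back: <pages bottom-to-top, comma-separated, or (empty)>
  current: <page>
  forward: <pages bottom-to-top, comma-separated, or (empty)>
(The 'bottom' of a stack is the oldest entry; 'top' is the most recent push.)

After 1 (visit(N)): cur=N back=1 fwd=0
After 2 (back): cur=HOME back=0 fwd=1
After 3 (forward): cur=N back=1 fwd=0
After 4 (visit(D)): cur=D back=2 fwd=0
After 5 (visit(G)): cur=G back=3 fwd=0
After 6 (back): cur=D back=2 fwd=1
After 7 (back): cur=N back=1 fwd=2
After 8 (back): cur=HOME back=0 fwd=3
After 9 (visit(P)): cur=P back=1 fwd=0

Answer: back: HOME
current: P
forward: (empty)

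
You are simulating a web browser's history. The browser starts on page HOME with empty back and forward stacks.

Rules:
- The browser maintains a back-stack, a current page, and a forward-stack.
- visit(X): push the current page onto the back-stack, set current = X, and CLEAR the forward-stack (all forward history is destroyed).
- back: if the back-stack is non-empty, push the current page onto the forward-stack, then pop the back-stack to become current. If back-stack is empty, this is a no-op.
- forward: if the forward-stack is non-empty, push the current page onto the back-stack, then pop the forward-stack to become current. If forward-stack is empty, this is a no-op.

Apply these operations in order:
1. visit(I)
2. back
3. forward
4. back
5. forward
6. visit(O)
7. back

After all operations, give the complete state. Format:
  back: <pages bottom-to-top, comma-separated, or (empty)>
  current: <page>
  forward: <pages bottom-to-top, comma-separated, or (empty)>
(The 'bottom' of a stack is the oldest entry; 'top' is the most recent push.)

Answer: back: HOME
current: I
forward: O

Derivation:
After 1 (visit(I)): cur=I back=1 fwd=0
After 2 (back): cur=HOME back=0 fwd=1
After 3 (forward): cur=I back=1 fwd=0
After 4 (back): cur=HOME back=0 fwd=1
After 5 (forward): cur=I back=1 fwd=0
After 6 (visit(O)): cur=O back=2 fwd=0
After 7 (back): cur=I back=1 fwd=1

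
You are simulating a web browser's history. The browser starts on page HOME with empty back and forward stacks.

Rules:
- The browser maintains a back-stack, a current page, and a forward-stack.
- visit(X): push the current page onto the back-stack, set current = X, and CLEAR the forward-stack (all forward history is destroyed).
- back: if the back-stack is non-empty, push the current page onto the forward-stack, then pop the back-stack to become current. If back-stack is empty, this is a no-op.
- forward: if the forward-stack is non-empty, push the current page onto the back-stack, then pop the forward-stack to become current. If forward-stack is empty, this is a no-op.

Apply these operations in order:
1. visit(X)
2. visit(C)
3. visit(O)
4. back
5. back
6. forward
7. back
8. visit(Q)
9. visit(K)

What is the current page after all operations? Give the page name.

Answer: K

Derivation:
After 1 (visit(X)): cur=X back=1 fwd=0
After 2 (visit(C)): cur=C back=2 fwd=0
After 3 (visit(O)): cur=O back=3 fwd=0
After 4 (back): cur=C back=2 fwd=1
After 5 (back): cur=X back=1 fwd=2
After 6 (forward): cur=C back=2 fwd=1
After 7 (back): cur=X back=1 fwd=2
After 8 (visit(Q)): cur=Q back=2 fwd=0
After 9 (visit(K)): cur=K back=3 fwd=0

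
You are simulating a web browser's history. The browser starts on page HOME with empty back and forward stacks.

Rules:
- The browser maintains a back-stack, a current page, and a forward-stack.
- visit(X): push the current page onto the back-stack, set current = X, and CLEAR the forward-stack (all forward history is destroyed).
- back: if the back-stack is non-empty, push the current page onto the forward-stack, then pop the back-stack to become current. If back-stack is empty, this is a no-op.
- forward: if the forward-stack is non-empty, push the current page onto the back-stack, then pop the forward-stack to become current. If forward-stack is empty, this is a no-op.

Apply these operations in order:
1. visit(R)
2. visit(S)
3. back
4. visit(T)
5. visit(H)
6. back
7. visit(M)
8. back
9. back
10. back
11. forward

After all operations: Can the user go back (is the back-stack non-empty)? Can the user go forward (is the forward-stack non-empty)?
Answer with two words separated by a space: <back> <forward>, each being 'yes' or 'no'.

After 1 (visit(R)): cur=R back=1 fwd=0
After 2 (visit(S)): cur=S back=2 fwd=0
After 3 (back): cur=R back=1 fwd=1
After 4 (visit(T)): cur=T back=2 fwd=0
After 5 (visit(H)): cur=H back=3 fwd=0
After 6 (back): cur=T back=2 fwd=1
After 7 (visit(M)): cur=M back=3 fwd=0
After 8 (back): cur=T back=2 fwd=1
After 9 (back): cur=R back=1 fwd=2
After 10 (back): cur=HOME back=0 fwd=3
After 11 (forward): cur=R back=1 fwd=2

Answer: yes yes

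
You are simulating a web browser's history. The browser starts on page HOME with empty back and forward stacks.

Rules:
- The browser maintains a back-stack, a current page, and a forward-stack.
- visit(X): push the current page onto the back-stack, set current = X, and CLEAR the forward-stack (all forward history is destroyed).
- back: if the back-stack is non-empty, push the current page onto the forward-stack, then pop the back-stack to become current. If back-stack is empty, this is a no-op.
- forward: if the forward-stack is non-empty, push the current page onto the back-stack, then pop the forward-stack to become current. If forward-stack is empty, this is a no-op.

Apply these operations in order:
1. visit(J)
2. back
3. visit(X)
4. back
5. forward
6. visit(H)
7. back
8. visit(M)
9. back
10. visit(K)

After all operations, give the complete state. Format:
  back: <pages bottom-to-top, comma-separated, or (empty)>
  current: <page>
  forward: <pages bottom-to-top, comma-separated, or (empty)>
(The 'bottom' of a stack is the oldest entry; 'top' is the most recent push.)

Answer: back: HOME,X
current: K
forward: (empty)

Derivation:
After 1 (visit(J)): cur=J back=1 fwd=0
After 2 (back): cur=HOME back=0 fwd=1
After 3 (visit(X)): cur=X back=1 fwd=0
After 4 (back): cur=HOME back=0 fwd=1
After 5 (forward): cur=X back=1 fwd=0
After 6 (visit(H)): cur=H back=2 fwd=0
After 7 (back): cur=X back=1 fwd=1
After 8 (visit(M)): cur=M back=2 fwd=0
After 9 (back): cur=X back=1 fwd=1
After 10 (visit(K)): cur=K back=2 fwd=0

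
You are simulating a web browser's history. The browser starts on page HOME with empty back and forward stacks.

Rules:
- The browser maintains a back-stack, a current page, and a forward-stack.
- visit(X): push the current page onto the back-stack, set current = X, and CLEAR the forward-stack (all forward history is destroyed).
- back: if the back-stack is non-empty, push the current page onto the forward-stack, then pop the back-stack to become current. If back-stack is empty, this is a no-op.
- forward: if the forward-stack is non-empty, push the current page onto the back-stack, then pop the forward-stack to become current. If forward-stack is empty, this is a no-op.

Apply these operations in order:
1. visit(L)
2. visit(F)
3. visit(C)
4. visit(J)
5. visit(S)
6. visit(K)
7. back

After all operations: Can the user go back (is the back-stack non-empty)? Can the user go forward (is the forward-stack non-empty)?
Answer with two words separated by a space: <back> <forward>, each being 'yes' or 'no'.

After 1 (visit(L)): cur=L back=1 fwd=0
After 2 (visit(F)): cur=F back=2 fwd=0
After 3 (visit(C)): cur=C back=3 fwd=0
After 4 (visit(J)): cur=J back=4 fwd=0
After 5 (visit(S)): cur=S back=5 fwd=0
After 6 (visit(K)): cur=K back=6 fwd=0
After 7 (back): cur=S back=5 fwd=1

Answer: yes yes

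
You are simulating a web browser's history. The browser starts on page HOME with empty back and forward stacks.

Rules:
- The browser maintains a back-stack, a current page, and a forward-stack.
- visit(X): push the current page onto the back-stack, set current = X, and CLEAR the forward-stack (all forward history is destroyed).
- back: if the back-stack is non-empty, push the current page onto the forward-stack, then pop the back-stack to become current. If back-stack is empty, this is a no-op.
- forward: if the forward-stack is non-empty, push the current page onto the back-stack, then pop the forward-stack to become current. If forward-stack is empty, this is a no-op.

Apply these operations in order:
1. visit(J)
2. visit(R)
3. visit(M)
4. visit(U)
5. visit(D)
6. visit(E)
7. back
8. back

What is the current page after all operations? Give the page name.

Answer: U

Derivation:
After 1 (visit(J)): cur=J back=1 fwd=0
After 2 (visit(R)): cur=R back=2 fwd=0
After 3 (visit(M)): cur=M back=3 fwd=0
After 4 (visit(U)): cur=U back=4 fwd=0
After 5 (visit(D)): cur=D back=5 fwd=0
After 6 (visit(E)): cur=E back=6 fwd=0
After 7 (back): cur=D back=5 fwd=1
After 8 (back): cur=U back=4 fwd=2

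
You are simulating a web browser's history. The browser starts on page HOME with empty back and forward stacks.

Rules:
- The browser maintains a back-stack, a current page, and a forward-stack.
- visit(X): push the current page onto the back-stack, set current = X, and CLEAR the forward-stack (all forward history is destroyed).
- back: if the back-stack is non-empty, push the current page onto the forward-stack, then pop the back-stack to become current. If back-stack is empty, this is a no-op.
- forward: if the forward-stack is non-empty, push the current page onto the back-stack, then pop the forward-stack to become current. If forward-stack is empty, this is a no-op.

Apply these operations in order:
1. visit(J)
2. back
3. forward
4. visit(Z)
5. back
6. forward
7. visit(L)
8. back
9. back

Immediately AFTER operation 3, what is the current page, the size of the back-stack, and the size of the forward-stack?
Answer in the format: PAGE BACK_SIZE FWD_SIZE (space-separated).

After 1 (visit(J)): cur=J back=1 fwd=0
After 2 (back): cur=HOME back=0 fwd=1
After 3 (forward): cur=J back=1 fwd=0

J 1 0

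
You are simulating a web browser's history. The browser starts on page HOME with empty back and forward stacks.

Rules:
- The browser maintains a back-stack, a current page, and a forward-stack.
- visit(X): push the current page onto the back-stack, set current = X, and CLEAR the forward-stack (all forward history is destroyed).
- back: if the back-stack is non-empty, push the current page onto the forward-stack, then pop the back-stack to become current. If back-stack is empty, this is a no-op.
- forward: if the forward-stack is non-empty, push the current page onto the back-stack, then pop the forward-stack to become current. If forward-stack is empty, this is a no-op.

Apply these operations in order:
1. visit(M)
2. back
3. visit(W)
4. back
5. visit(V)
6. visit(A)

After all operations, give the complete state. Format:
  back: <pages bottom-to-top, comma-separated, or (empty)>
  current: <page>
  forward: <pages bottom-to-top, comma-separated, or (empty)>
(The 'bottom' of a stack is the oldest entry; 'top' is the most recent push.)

After 1 (visit(M)): cur=M back=1 fwd=0
After 2 (back): cur=HOME back=0 fwd=1
After 3 (visit(W)): cur=W back=1 fwd=0
After 4 (back): cur=HOME back=0 fwd=1
After 5 (visit(V)): cur=V back=1 fwd=0
After 6 (visit(A)): cur=A back=2 fwd=0

Answer: back: HOME,V
current: A
forward: (empty)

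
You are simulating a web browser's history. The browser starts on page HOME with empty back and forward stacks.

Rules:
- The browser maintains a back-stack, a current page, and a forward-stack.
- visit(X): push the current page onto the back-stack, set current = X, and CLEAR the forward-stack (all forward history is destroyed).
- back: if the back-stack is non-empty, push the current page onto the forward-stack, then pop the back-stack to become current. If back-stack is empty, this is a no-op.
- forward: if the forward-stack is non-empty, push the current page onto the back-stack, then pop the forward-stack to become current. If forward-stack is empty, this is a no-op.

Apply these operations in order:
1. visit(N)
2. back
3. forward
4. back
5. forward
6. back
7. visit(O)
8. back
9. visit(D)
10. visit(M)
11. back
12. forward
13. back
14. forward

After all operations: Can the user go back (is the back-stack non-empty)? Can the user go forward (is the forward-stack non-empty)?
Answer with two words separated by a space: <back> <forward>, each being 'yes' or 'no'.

Answer: yes no

Derivation:
After 1 (visit(N)): cur=N back=1 fwd=0
After 2 (back): cur=HOME back=0 fwd=1
After 3 (forward): cur=N back=1 fwd=0
After 4 (back): cur=HOME back=0 fwd=1
After 5 (forward): cur=N back=1 fwd=0
After 6 (back): cur=HOME back=0 fwd=1
After 7 (visit(O)): cur=O back=1 fwd=0
After 8 (back): cur=HOME back=0 fwd=1
After 9 (visit(D)): cur=D back=1 fwd=0
After 10 (visit(M)): cur=M back=2 fwd=0
After 11 (back): cur=D back=1 fwd=1
After 12 (forward): cur=M back=2 fwd=0
After 13 (back): cur=D back=1 fwd=1
After 14 (forward): cur=M back=2 fwd=0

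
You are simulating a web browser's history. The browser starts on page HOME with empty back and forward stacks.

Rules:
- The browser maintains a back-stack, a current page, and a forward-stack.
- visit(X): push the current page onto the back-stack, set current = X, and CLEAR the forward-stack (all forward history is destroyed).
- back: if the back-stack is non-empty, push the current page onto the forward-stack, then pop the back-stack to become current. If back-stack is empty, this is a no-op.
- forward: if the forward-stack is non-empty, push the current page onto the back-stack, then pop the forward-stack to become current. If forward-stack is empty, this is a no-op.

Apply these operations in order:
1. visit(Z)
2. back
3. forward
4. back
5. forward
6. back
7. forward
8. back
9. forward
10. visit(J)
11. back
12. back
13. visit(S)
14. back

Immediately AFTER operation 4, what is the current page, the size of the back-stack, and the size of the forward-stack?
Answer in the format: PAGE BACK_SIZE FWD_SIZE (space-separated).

After 1 (visit(Z)): cur=Z back=1 fwd=0
After 2 (back): cur=HOME back=0 fwd=1
After 3 (forward): cur=Z back=1 fwd=0
After 4 (back): cur=HOME back=0 fwd=1

HOME 0 1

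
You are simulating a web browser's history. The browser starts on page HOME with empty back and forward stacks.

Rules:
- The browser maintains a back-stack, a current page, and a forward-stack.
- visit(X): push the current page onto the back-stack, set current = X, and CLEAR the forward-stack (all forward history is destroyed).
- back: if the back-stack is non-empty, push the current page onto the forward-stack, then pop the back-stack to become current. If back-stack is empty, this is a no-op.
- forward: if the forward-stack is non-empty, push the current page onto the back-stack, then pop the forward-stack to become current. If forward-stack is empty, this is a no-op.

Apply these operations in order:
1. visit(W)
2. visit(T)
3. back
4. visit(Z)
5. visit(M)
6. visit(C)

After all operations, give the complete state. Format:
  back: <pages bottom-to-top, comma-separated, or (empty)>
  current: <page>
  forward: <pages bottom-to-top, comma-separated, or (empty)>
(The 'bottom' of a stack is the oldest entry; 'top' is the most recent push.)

After 1 (visit(W)): cur=W back=1 fwd=0
After 2 (visit(T)): cur=T back=2 fwd=0
After 3 (back): cur=W back=1 fwd=1
After 4 (visit(Z)): cur=Z back=2 fwd=0
After 5 (visit(M)): cur=M back=3 fwd=0
After 6 (visit(C)): cur=C back=4 fwd=0

Answer: back: HOME,W,Z,M
current: C
forward: (empty)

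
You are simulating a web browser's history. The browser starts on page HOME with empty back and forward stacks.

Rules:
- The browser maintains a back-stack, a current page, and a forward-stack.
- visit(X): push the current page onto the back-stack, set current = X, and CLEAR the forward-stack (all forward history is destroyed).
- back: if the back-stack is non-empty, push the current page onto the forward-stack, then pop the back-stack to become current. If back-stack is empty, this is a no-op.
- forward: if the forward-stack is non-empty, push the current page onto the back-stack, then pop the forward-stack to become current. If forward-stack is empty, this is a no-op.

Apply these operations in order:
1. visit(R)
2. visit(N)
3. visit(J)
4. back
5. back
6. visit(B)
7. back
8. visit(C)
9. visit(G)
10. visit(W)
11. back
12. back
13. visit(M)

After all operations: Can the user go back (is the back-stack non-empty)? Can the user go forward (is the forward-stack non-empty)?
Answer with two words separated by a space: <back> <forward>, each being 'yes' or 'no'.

Answer: yes no

Derivation:
After 1 (visit(R)): cur=R back=1 fwd=0
After 2 (visit(N)): cur=N back=2 fwd=0
After 3 (visit(J)): cur=J back=3 fwd=0
After 4 (back): cur=N back=2 fwd=1
After 5 (back): cur=R back=1 fwd=2
After 6 (visit(B)): cur=B back=2 fwd=0
After 7 (back): cur=R back=1 fwd=1
After 8 (visit(C)): cur=C back=2 fwd=0
After 9 (visit(G)): cur=G back=3 fwd=0
After 10 (visit(W)): cur=W back=4 fwd=0
After 11 (back): cur=G back=3 fwd=1
After 12 (back): cur=C back=2 fwd=2
After 13 (visit(M)): cur=M back=3 fwd=0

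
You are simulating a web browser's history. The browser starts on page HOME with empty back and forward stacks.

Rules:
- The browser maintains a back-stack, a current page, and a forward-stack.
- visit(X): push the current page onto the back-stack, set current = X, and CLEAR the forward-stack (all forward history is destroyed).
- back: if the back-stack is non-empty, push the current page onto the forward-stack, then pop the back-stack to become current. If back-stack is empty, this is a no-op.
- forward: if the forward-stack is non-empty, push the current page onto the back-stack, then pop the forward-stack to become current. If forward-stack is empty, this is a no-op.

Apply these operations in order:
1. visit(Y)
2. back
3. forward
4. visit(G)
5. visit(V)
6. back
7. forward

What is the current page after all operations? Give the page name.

Answer: V

Derivation:
After 1 (visit(Y)): cur=Y back=1 fwd=0
After 2 (back): cur=HOME back=0 fwd=1
After 3 (forward): cur=Y back=1 fwd=0
After 4 (visit(G)): cur=G back=2 fwd=0
After 5 (visit(V)): cur=V back=3 fwd=0
After 6 (back): cur=G back=2 fwd=1
After 7 (forward): cur=V back=3 fwd=0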